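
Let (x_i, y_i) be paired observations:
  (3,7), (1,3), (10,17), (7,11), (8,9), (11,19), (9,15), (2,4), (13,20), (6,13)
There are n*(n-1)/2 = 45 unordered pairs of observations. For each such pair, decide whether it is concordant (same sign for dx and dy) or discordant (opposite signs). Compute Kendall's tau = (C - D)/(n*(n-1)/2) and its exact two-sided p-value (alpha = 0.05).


Step 1: Enumerate the 45 unordered pairs (i,j) with i<j and classify each by sign(x_j-x_i) * sign(y_j-y_i).
  (1,2):dx=-2,dy=-4->C; (1,3):dx=+7,dy=+10->C; (1,4):dx=+4,dy=+4->C; (1,5):dx=+5,dy=+2->C
  (1,6):dx=+8,dy=+12->C; (1,7):dx=+6,dy=+8->C; (1,8):dx=-1,dy=-3->C; (1,9):dx=+10,dy=+13->C
  (1,10):dx=+3,dy=+6->C; (2,3):dx=+9,dy=+14->C; (2,4):dx=+6,dy=+8->C; (2,5):dx=+7,dy=+6->C
  (2,6):dx=+10,dy=+16->C; (2,7):dx=+8,dy=+12->C; (2,8):dx=+1,dy=+1->C; (2,9):dx=+12,dy=+17->C
  (2,10):dx=+5,dy=+10->C; (3,4):dx=-3,dy=-6->C; (3,5):dx=-2,dy=-8->C; (3,6):dx=+1,dy=+2->C
  (3,7):dx=-1,dy=-2->C; (3,8):dx=-8,dy=-13->C; (3,9):dx=+3,dy=+3->C; (3,10):dx=-4,dy=-4->C
  (4,5):dx=+1,dy=-2->D; (4,6):dx=+4,dy=+8->C; (4,7):dx=+2,dy=+4->C; (4,8):dx=-5,dy=-7->C
  (4,9):dx=+6,dy=+9->C; (4,10):dx=-1,dy=+2->D; (5,6):dx=+3,dy=+10->C; (5,7):dx=+1,dy=+6->C
  (5,8):dx=-6,dy=-5->C; (5,9):dx=+5,dy=+11->C; (5,10):dx=-2,dy=+4->D; (6,7):dx=-2,dy=-4->C
  (6,8):dx=-9,dy=-15->C; (6,9):dx=+2,dy=+1->C; (6,10):dx=-5,dy=-6->C; (7,8):dx=-7,dy=-11->C
  (7,9):dx=+4,dy=+5->C; (7,10):dx=-3,dy=-2->C; (8,9):dx=+11,dy=+16->C; (8,10):dx=+4,dy=+9->C
  (9,10):dx=-7,dy=-7->C
Step 2: C = 42, D = 3, total pairs = 45.
Step 3: tau = (C - D)/(n(n-1)/2) = (42 - 3)/45 = 0.866667.
Step 4: Exact two-sided p-value (enumerate n! = 3628800 permutations of y under H0): p = 0.000115.
Step 5: alpha = 0.05. reject H0.

tau_b = 0.8667 (C=42, D=3), p = 0.000115, reject H0.


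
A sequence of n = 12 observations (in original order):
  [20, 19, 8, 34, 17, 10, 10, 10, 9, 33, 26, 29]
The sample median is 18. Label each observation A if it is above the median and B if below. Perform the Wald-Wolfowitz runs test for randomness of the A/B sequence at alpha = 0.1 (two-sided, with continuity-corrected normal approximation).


Step 1: Compute median = 18; label A = above, B = below.
Labels in order: AABABBBBBAAA  (n_A = 6, n_B = 6)
Step 2: Count runs R = 5.
Step 3: Under H0 (random ordering), E[R] = 2*n_A*n_B/(n_A+n_B) + 1 = 2*6*6/12 + 1 = 7.0000.
        Var[R] = 2*n_A*n_B*(2*n_A*n_B - n_A - n_B) / ((n_A+n_B)^2 * (n_A+n_B-1)) = 4320/1584 = 2.7273.
        SD[R] = 1.6514.
Step 4: Continuity-corrected z = (R + 0.5 - E[R]) / SD[R] = (5 + 0.5 - 7.0000) / 1.6514 = -0.9083.
Step 5: Two-sided p-value via normal approximation = 2*(1 - Phi(|z|)) = 0.363722.
Step 6: alpha = 0.1. fail to reject H0.

R = 5, z = -0.9083, p = 0.363722, fail to reject H0.


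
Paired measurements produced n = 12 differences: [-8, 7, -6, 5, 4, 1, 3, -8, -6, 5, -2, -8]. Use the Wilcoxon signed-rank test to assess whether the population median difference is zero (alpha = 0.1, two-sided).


Step 1: Drop any zero differences (none here) and take |d_i|.
|d| = [8, 7, 6, 5, 4, 1, 3, 8, 6, 5, 2, 8]
Step 2: Midrank |d_i| (ties get averaged ranks).
ranks: |8|->11, |7|->9, |6|->7.5, |5|->5.5, |4|->4, |1|->1, |3|->3, |8|->11, |6|->7.5, |5|->5.5, |2|->2, |8|->11
Step 3: Attach original signs; sum ranks with positive sign and with negative sign.
W+ = 9 + 5.5 + 4 + 1 + 3 + 5.5 = 28
W- = 11 + 7.5 + 11 + 7.5 + 2 + 11 = 50
(Check: W+ + W- = 78 should equal n(n+1)/2 = 78.)
Step 4: Test statistic W = min(W+, W-) = 28.
Step 5: Ties in |d|, so use the tie-corrected normal approximation.
        E[W] = n(n+1)/4 = 12*13/4 = 39.
        Tie groups: |d|=5 (t=2), |d|=6 (t=2), |d|=8 (t=3); sum(t^3 - t) = 36.
        Var[W] = n(n+1)(2n+1)/24 - sum(t^3-t)/48 = 3900/24 - 36/48 = 161.75.
        z = (W - E[W]) / sqrt(Var[W]) = (28 - 39) / 12.7181 = -0.8649.
        Two-sided p = 2*Phi(z) = 0.387089.
Step 6: alpha = 0.1. fail to reject H0.

W+ = 28, W- = 50, W = min = 28, p = 0.387089, fail to reject H0.


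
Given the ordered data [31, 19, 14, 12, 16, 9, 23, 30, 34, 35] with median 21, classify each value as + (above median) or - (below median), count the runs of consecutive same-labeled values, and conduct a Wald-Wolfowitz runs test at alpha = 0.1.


Step 1: Compute median = 21; label A = above, B = below.
Labels in order: ABBBBBAAAA  (n_A = 5, n_B = 5)
Step 2: Count runs R = 3.
Step 3: Under H0 (random ordering), E[R] = 2*n_A*n_B/(n_A+n_B) + 1 = 2*5*5/10 + 1 = 6.0000.
        Var[R] = 2*n_A*n_B*(2*n_A*n_B - n_A - n_B) / ((n_A+n_B)^2 * (n_A+n_B-1)) = 2000/900 = 2.2222.
        SD[R] = 1.4907.
Step 4: Continuity-corrected z = (R + 0.5 - E[R]) / SD[R] = (3 + 0.5 - 6.0000) / 1.4907 = -1.6771.
Step 5: Two-sided p-value via normal approximation = 2*(1 - Phi(|z|)) = 0.093533.
Step 6: alpha = 0.1. reject H0.

R = 3, z = -1.6771, p = 0.093533, reject H0.


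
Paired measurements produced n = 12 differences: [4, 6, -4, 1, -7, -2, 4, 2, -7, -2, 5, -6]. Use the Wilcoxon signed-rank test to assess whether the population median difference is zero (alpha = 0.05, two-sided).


Step 1: Drop any zero differences (none here) and take |d_i|.
|d| = [4, 6, 4, 1, 7, 2, 4, 2, 7, 2, 5, 6]
Step 2: Midrank |d_i| (ties get averaged ranks).
ranks: |4|->6, |6|->9.5, |4|->6, |1|->1, |7|->11.5, |2|->3, |4|->6, |2|->3, |7|->11.5, |2|->3, |5|->8, |6|->9.5
Step 3: Attach original signs; sum ranks with positive sign and with negative sign.
W+ = 6 + 9.5 + 1 + 6 + 3 + 8 = 33.5
W- = 6 + 11.5 + 3 + 11.5 + 3 + 9.5 = 44.5
(Check: W+ + W- = 78 should equal n(n+1)/2 = 78.)
Step 4: Test statistic W = min(W+, W-) = 33.5.
Step 5: Ties in |d|, so use the tie-corrected normal approximation.
        E[W] = n(n+1)/4 = 12*13/4 = 39.
        Tie groups: |d|=2 (t=3), |d|=4 (t=3), |d|=6 (t=2), |d|=7 (t=2); sum(t^3 - t) = 60.
        Var[W] = n(n+1)(2n+1)/24 - sum(t^3-t)/48 = 3900/24 - 60/48 = 161.25.
        z = (W - E[W]) / sqrt(Var[W]) = (33.5 - 39) / 12.6984 = -0.4331.
        Two-sided p = 2*Phi(z) = 0.664924.
Step 6: alpha = 0.05. fail to reject H0.

W+ = 33.5, W- = 44.5, W = min = 33.5, p = 0.664924, fail to reject H0.


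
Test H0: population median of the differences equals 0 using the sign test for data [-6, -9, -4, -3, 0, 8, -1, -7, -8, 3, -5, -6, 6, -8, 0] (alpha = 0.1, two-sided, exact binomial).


Step 1: Discard zero differences. Original n = 15; n_eff = number of nonzero differences = 13.
Nonzero differences (with sign): -6, -9, -4, -3, +8, -1, -7, -8, +3, -5, -6, +6, -8
Step 2: Count signs: positive = 3, negative = 10.
Step 3: Under H0: P(positive) = 0.5, so the number of positives S ~ Bin(13, 0.5).
Step 4: Two-sided exact p-value = sum of Bin(13,0.5) probabilities at or below the observed probability = 0.092285.
Step 5: alpha = 0.1. reject H0.

n_eff = 13, pos = 3, neg = 10, p = 0.092285, reject H0.


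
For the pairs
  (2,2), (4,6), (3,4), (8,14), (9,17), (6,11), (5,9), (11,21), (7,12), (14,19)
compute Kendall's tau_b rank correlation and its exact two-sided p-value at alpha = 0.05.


Step 1: Enumerate the 45 unordered pairs (i,j) with i<j and classify each by sign(x_j-x_i) * sign(y_j-y_i).
  (1,2):dx=+2,dy=+4->C; (1,3):dx=+1,dy=+2->C; (1,4):dx=+6,dy=+12->C; (1,5):dx=+7,dy=+15->C
  (1,6):dx=+4,dy=+9->C; (1,7):dx=+3,dy=+7->C; (1,8):dx=+9,dy=+19->C; (1,9):dx=+5,dy=+10->C
  (1,10):dx=+12,dy=+17->C; (2,3):dx=-1,dy=-2->C; (2,4):dx=+4,dy=+8->C; (2,5):dx=+5,dy=+11->C
  (2,6):dx=+2,dy=+5->C; (2,7):dx=+1,dy=+3->C; (2,8):dx=+7,dy=+15->C; (2,9):dx=+3,dy=+6->C
  (2,10):dx=+10,dy=+13->C; (3,4):dx=+5,dy=+10->C; (3,5):dx=+6,dy=+13->C; (3,6):dx=+3,dy=+7->C
  (3,7):dx=+2,dy=+5->C; (3,8):dx=+8,dy=+17->C; (3,9):dx=+4,dy=+8->C; (3,10):dx=+11,dy=+15->C
  (4,5):dx=+1,dy=+3->C; (4,6):dx=-2,dy=-3->C; (4,7):dx=-3,dy=-5->C; (4,8):dx=+3,dy=+7->C
  (4,9):dx=-1,dy=-2->C; (4,10):dx=+6,dy=+5->C; (5,6):dx=-3,dy=-6->C; (5,7):dx=-4,dy=-8->C
  (5,8):dx=+2,dy=+4->C; (5,9):dx=-2,dy=-5->C; (5,10):dx=+5,dy=+2->C; (6,7):dx=-1,dy=-2->C
  (6,8):dx=+5,dy=+10->C; (6,9):dx=+1,dy=+1->C; (6,10):dx=+8,dy=+8->C; (7,8):dx=+6,dy=+12->C
  (7,9):dx=+2,dy=+3->C; (7,10):dx=+9,dy=+10->C; (8,9):dx=-4,dy=-9->C; (8,10):dx=+3,dy=-2->D
  (9,10):dx=+7,dy=+7->C
Step 2: C = 44, D = 1, total pairs = 45.
Step 3: tau = (C - D)/(n(n-1)/2) = (44 - 1)/45 = 0.955556.
Step 4: Exact two-sided p-value (enumerate n! = 3628800 permutations of y under H0): p = 0.000006.
Step 5: alpha = 0.05. reject H0.

tau_b = 0.9556 (C=44, D=1), p = 0.000006, reject H0.


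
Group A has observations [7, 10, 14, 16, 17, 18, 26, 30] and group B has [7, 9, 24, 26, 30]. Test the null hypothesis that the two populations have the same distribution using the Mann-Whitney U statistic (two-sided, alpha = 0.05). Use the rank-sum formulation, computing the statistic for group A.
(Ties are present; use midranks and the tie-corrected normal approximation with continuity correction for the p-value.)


Step 1: Combine and sort all 13 observations; assign midranks.
sorted (value, group): (7,X), (7,Y), (9,Y), (10,X), (14,X), (16,X), (17,X), (18,X), (24,Y), (26,X), (26,Y), (30,X), (30,Y)
ranks: 7->1.5, 7->1.5, 9->3, 10->4, 14->5, 16->6, 17->7, 18->8, 24->9, 26->10.5, 26->10.5, 30->12.5, 30->12.5
Step 2: Rank sum for X: R1 = 1.5 + 4 + 5 + 6 + 7 + 8 + 10.5 + 12.5 = 54.5.
Step 3: U_X = R1 - n1(n1+1)/2 = 54.5 - 8*9/2 = 54.5 - 36 = 18.5.
       U_Y = n1*n2 - U_X = 40 - 18.5 = 21.5.
Step 4: Ties are present, so use the tie-corrected normal approximation (with continuity correction) for the p-value.
Step 5: p-value = 0.883138; compare to alpha = 0.05. fail to reject H0.

U_X = 18.5, p = 0.883138, fail to reject H0 at alpha = 0.05.


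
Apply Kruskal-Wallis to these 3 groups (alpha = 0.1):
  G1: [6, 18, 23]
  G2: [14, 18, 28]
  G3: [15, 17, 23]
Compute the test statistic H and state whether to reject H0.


Step 1: Combine all N = 9 observations and assign midranks.
sorted (value, group, rank): (6,G1,1), (14,G2,2), (15,G3,3), (17,G3,4), (18,G1,5.5), (18,G2,5.5), (23,G1,7.5), (23,G3,7.5), (28,G2,9)
Step 2: Sum ranks within each group.
R_1 = 14 (n_1 = 3)
R_2 = 16.5 (n_2 = 3)
R_3 = 14.5 (n_3 = 3)
Step 3: H = 12/(N(N+1)) * sum(R_i^2/n_i) - 3(N+1)
     = 12/(9*10) * (14^2/3 + 16.5^2/3 + 14.5^2/3) - 3*10
     = 0.133333 * 226.167 - 30
     = 0.155556.
Step 4: Ties present; correction factor C = 1 - 12/(9^3 - 9) = 0.983333. Corrected H = 0.155556 / 0.983333 = 0.158192.
Step 5: Under H0, H ~ chi^2(2); p-value = 0.923951.
Step 6: alpha = 0.1. fail to reject H0.

H = 0.1582, df = 2, p = 0.923951, fail to reject H0.


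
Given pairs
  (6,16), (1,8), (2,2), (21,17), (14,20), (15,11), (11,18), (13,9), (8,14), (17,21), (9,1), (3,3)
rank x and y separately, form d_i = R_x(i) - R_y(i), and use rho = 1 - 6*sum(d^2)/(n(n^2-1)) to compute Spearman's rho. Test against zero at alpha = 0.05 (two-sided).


Step 1: Rank x and y separately (midranks; no ties here).
rank(x): 6->4, 1->1, 2->2, 21->12, 14->9, 15->10, 11->7, 13->8, 8->5, 17->11, 9->6, 3->3
rank(y): 16->8, 8->4, 2->2, 17->9, 20->11, 11->6, 18->10, 9->5, 14->7, 21->12, 1->1, 3->3
Step 2: d_i = R_x(i) - R_y(i); compute d_i^2.
  (4-8)^2=16, (1-4)^2=9, (2-2)^2=0, (12-9)^2=9, (9-11)^2=4, (10-6)^2=16, (7-10)^2=9, (8-5)^2=9, (5-7)^2=4, (11-12)^2=1, (6-1)^2=25, (3-3)^2=0
sum(d^2) = 102.
Step 3: rho = 1 - 6*102 / (12*(12^2 - 1)) = 1 - 612/1716 = 0.643357.
Step 4: Under H0, t = rho * sqrt((n-2)/(1-rho^2)) = 2.6575 ~ t(10).
Step 5: Two-sided p-value from the t-distribution with 10 df = 0.024003.
Step 6: alpha = 0.05. reject H0.

rho = 0.6434, p = 0.024003, reject H0 at alpha = 0.05.


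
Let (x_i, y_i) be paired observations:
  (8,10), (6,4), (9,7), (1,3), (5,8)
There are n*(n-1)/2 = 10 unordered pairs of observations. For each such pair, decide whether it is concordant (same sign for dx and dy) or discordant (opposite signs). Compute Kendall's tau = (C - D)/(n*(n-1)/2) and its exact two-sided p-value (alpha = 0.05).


Step 1: Enumerate the 10 unordered pairs (i,j) with i<j and classify each by sign(x_j-x_i) * sign(y_j-y_i).
  (1,2):dx=-2,dy=-6->C; (1,3):dx=+1,dy=-3->D; (1,4):dx=-7,dy=-7->C; (1,5):dx=-3,dy=-2->C
  (2,3):dx=+3,dy=+3->C; (2,4):dx=-5,dy=-1->C; (2,5):dx=-1,dy=+4->D; (3,4):dx=-8,dy=-4->C
  (3,5):dx=-4,dy=+1->D; (4,5):dx=+4,dy=+5->C
Step 2: C = 7, D = 3, total pairs = 10.
Step 3: tau = (C - D)/(n(n-1)/2) = (7 - 3)/10 = 0.400000.
Step 4: Exact two-sided p-value (enumerate n! = 120 permutations of y under H0): p = 0.483333.
Step 5: alpha = 0.05. fail to reject H0.

tau_b = 0.4000 (C=7, D=3), p = 0.483333, fail to reject H0.


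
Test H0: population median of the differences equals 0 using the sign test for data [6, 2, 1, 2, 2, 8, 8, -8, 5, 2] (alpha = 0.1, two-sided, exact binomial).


Step 1: Discard zero differences. Original n = 10; n_eff = number of nonzero differences = 10.
Nonzero differences (with sign): +6, +2, +1, +2, +2, +8, +8, -8, +5, +2
Step 2: Count signs: positive = 9, negative = 1.
Step 3: Under H0: P(positive) = 0.5, so the number of positives S ~ Bin(10, 0.5).
Step 4: Two-sided exact p-value = sum of Bin(10,0.5) probabilities at or below the observed probability = 0.021484.
Step 5: alpha = 0.1. reject H0.

n_eff = 10, pos = 9, neg = 1, p = 0.021484, reject H0.


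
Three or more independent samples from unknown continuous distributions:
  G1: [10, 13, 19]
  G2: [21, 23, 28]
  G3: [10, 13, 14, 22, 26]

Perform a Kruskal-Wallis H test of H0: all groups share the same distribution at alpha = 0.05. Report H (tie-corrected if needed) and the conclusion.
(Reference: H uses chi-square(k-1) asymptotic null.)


Step 1: Combine all N = 11 observations and assign midranks.
sorted (value, group, rank): (10,G1,1.5), (10,G3,1.5), (13,G1,3.5), (13,G3,3.5), (14,G3,5), (19,G1,6), (21,G2,7), (22,G3,8), (23,G2,9), (26,G3,10), (28,G2,11)
Step 2: Sum ranks within each group.
R_1 = 11 (n_1 = 3)
R_2 = 27 (n_2 = 3)
R_3 = 28 (n_3 = 5)
Step 3: H = 12/(N(N+1)) * sum(R_i^2/n_i) - 3(N+1)
     = 12/(11*12) * (11^2/3 + 27^2/3 + 28^2/5) - 3*12
     = 0.090909 * 440.133 - 36
     = 4.012121.
Step 4: Ties present; correction factor C = 1 - 12/(11^3 - 11) = 0.990909. Corrected H = 4.012121 / 0.990909 = 4.048930.
Step 5: Under H0, H ~ chi^2(2); p-value = 0.132065.
Step 6: alpha = 0.05. fail to reject H0.

H = 4.0489, df = 2, p = 0.132065, fail to reject H0.


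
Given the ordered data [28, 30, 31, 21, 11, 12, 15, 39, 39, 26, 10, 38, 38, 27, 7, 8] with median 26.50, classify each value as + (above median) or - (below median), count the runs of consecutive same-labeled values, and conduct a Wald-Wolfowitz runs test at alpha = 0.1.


Step 1: Compute median = 26.50; label A = above, B = below.
Labels in order: AAABBBBAABBAAABB  (n_A = 8, n_B = 8)
Step 2: Count runs R = 6.
Step 3: Under H0 (random ordering), E[R] = 2*n_A*n_B/(n_A+n_B) + 1 = 2*8*8/16 + 1 = 9.0000.
        Var[R] = 2*n_A*n_B*(2*n_A*n_B - n_A - n_B) / ((n_A+n_B)^2 * (n_A+n_B-1)) = 14336/3840 = 3.7333.
        SD[R] = 1.9322.
Step 4: Continuity-corrected z = (R + 0.5 - E[R]) / SD[R] = (6 + 0.5 - 9.0000) / 1.9322 = -1.2939.
Step 5: Two-sided p-value via normal approximation = 2*(1 - Phi(|z|)) = 0.195709.
Step 6: alpha = 0.1. fail to reject H0.

R = 6, z = -1.2939, p = 0.195709, fail to reject H0.


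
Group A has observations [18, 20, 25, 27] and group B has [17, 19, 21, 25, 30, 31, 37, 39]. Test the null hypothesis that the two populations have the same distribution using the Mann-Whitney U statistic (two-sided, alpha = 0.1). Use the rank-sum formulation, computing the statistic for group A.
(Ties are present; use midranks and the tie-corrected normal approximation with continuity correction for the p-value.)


Step 1: Combine and sort all 12 observations; assign midranks.
sorted (value, group): (17,Y), (18,X), (19,Y), (20,X), (21,Y), (25,X), (25,Y), (27,X), (30,Y), (31,Y), (37,Y), (39,Y)
ranks: 17->1, 18->2, 19->3, 20->4, 21->5, 25->6.5, 25->6.5, 27->8, 30->9, 31->10, 37->11, 39->12
Step 2: Rank sum for X: R1 = 2 + 4 + 6.5 + 8 = 20.5.
Step 3: U_X = R1 - n1(n1+1)/2 = 20.5 - 4*5/2 = 20.5 - 10 = 10.5.
       U_Y = n1*n2 - U_X = 32 - 10.5 = 21.5.
Step 4: Ties are present, so use the tie-corrected normal approximation (with continuity correction) for the p-value.
Step 5: p-value = 0.394938; compare to alpha = 0.1. fail to reject H0.

U_X = 10.5, p = 0.394938, fail to reject H0 at alpha = 0.1.


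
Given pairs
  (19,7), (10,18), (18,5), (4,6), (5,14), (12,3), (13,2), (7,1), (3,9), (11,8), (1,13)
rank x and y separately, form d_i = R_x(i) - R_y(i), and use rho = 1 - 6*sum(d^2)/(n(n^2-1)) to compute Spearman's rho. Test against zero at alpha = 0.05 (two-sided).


Step 1: Rank x and y separately (midranks; no ties here).
rank(x): 19->11, 10->6, 18->10, 4->3, 5->4, 12->8, 13->9, 7->5, 3->2, 11->7, 1->1
rank(y): 7->6, 18->11, 5->4, 6->5, 14->10, 3->3, 2->2, 1->1, 9->8, 8->7, 13->9
Step 2: d_i = R_x(i) - R_y(i); compute d_i^2.
  (11-6)^2=25, (6-11)^2=25, (10-4)^2=36, (3-5)^2=4, (4-10)^2=36, (8-3)^2=25, (9-2)^2=49, (5-1)^2=16, (2-8)^2=36, (7-7)^2=0, (1-9)^2=64
sum(d^2) = 316.
Step 3: rho = 1 - 6*316 / (11*(11^2 - 1)) = 1 - 1896/1320 = -0.436364.
Step 4: Under H0, t = rho * sqrt((n-2)/(1-rho^2)) = -1.4549 ~ t(9).
Step 5: Two-sided p-value from the t-distribution with 9 df = 0.179665.
Step 6: alpha = 0.05. fail to reject H0.

rho = -0.4364, p = 0.179665, fail to reject H0 at alpha = 0.05.


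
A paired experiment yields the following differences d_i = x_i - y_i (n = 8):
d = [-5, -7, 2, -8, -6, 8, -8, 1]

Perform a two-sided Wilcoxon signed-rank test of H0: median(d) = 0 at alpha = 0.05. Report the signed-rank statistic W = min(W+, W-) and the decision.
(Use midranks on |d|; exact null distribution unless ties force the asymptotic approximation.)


Step 1: Drop any zero differences (none here) and take |d_i|.
|d| = [5, 7, 2, 8, 6, 8, 8, 1]
Step 2: Midrank |d_i| (ties get averaged ranks).
ranks: |5|->3, |7|->5, |2|->2, |8|->7, |6|->4, |8|->7, |8|->7, |1|->1
Step 3: Attach original signs; sum ranks with positive sign and with negative sign.
W+ = 2 + 7 + 1 = 10
W- = 3 + 5 + 7 + 4 + 7 = 26
(Check: W+ + W- = 36 should equal n(n+1)/2 = 36.)
Step 4: Test statistic W = min(W+, W-) = 10.
Step 5: Ties in |d|, so use the tie-corrected normal approximation.
        E[W] = n(n+1)/4 = 8*9/4 = 18.
        Tie groups: |d|=8 (t=3); sum(t^3 - t) = 24.
        Var[W] = n(n+1)(2n+1)/24 - sum(t^3-t)/48 = 1224/24 - 24/48 = 50.5.
        z = (W - E[W]) / sqrt(Var[W]) = (10 - 18) / 7.1063 = -1.1258.
        Two-sided p = 2*Phi(z) = 0.260269.
Step 6: alpha = 0.05. fail to reject H0.

W+ = 10, W- = 26, W = min = 10, p = 0.260269, fail to reject H0.


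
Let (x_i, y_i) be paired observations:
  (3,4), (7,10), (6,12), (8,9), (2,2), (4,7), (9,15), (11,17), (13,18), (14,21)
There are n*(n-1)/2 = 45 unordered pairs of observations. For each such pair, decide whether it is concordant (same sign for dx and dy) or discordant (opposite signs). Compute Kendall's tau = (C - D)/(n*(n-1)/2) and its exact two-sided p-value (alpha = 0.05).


Step 1: Enumerate the 45 unordered pairs (i,j) with i<j and classify each by sign(x_j-x_i) * sign(y_j-y_i).
  (1,2):dx=+4,dy=+6->C; (1,3):dx=+3,dy=+8->C; (1,4):dx=+5,dy=+5->C; (1,5):dx=-1,dy=-2->C
  (1,6):dx=+1,dy=+3->C; (1,7):dx=+6,dy=+11->C; (1,8):dx=+8,dy=+13->C; (1,9):dx=+10,dy=+14->C
  (1,10):dx=+11,dy=+17->C; (2,3):dx=-1,dy=+2->D; (2,4):dx=+1,dy=-1->D; (2,5):dx=-5,dy=-8->C
  (2,6):dx=-3,dy=-3->C; (2,7):dx=+2,dy=+5->C; (2,8):dx=+4,dy=+7->C; (2,9):dx=+6,dy=+8->C
  (2,10):dx=+7,dy=+11->C; (3,4):dx=+2,dy=-3->D; (3,5):dx=-4,dy=-10->C; (3,6):dx=-2,dy=-5->C
  (3,7):dx=+3,dy=+3->C; (3,8):dx=+5,dy=+5->C; (3,9):dx=+7,dy=+6->C; (3,10):dx=+8,dy=+9->C
  (4,5):dx=-6,dy=-7->C; (4,6):dx=-4,dy=-2->C; (4,7):dx=+1,dy=+6->C; (4,8):dx=+3,dy=+8->C
  (4,9):dx=+5,dy=+9->C; (4,10):dx=+6,dy=+12->C; (5,6):dx=+2,dy=+5->C; (5,7):dx=+7,dy=+13->C
  (5,8):dx=+9,dy=+15->C; (5,9):dx=+11,dy=+16->C; (5,10):dx=+12,dy=+19->C; (6,7):dx=+5,dy=+8->C
  (6,8):dx=+7,dy=+10->C; (6,9):dx=+9,dy=+11->C; (6,10):dx=+10,dy=+14->C; (7,8):dx=+2,dy=+2->C
  (7,9):dx=+4,dy=+3->C; (7,10):dx=+5,dy=+6->C; (8,9):dx=+2,dy=+1->C; (8,10):dx=+3,dy=+4->C
  (9,10):dx=+1,dy=+3->C
Step 2: C = 42, D = 3, total pairs = 45.
Step 3: tau = (C - D)/(n(n-1)/2) = (42 - 3)/45 = 0.866667.
Step 4: Exact two-sided p-value (enumerate n! = 3628800 permutations of y under H0): p = 0.000115.
Step 5: alpha = 0.05. reject H0.

tau_b = 0.8667 (C=42, D=3), p = 0.000115, reject H0.


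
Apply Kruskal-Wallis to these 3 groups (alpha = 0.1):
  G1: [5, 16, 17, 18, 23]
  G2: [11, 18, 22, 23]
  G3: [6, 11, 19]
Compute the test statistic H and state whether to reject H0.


Step 1: Combine all N = 12 observations and assign midranks.
sorted (value, group, rank): (5,G1,1), (6,G3,2), (11,G2,3.5), (11,G3,3.5), (16,G1,5), (17,G1,6), (18,G1,7.5), (18,G2,7.5), (19,G3,9), (22,G2,10), (23,G1,11.5), (23,G2,11.5)
Step 2: Sum ranks within each group.
R_1 = 31 (n_1 = 5)
R_2 = 32.5 (n_2 = 4)
R_3 = 14.5 (n_3 = 3)
Step 3: H = 12/(N(N+1)) * sum(R_i^2/n_i) - 3(N+1)
     = 12/(12*13) * (31^2/5 + 32.5^2/4 + 14.5^2/3) - 3*13
     = 0.076923 * 526.346 - 39
     = 1.488141.
Step 4: Ties present; correction factor C = 1 - 18/(12^3 - 12) = 0.989510. Corrected H = 1.488141 / 0.989510 = 1.503916.
Step 5: Under H0, H ~ chi^2(2); p-value = 0.471442.
Step 6: alpha = 0.1. fail to reject H0.

H = 1.5039, df = 2, p = 0.471442, fail to reject H0.


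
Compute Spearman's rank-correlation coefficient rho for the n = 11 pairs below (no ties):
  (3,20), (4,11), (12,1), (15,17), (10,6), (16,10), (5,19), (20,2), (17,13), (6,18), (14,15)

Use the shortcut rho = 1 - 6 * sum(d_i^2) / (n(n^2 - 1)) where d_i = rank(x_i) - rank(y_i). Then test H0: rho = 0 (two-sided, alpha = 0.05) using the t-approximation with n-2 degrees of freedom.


Step 1: Rank x and y separately (midranks; no ties here).
rank(x): 3->1, 4->2, 12->6, 15->8, 10->5, 16->9, 5->3, 20->11, 17->10, 6->4, 14->7
rank(y): 20->11, 11->5, 1->1, 17->8, 6->3, 10->4, 19->10, 2->2, 13->6, 18->9, 15->7
Step 2: d_i = R_x(i) - R_y(i); compute d_i^2.
  (1-11)^2=100, (2-5)^2=9, (6-1)^2=25, (8-8)^2=0, (5-3)^2=4, (9-4)^2=25, (3-10)^2=49, (11-2)^2=81, (10-6)^2=16, (4-9)^2=25, (7-7)^2=0
sum(d^2) = 334.
Step 3: rho = 1 - 6*334 / (11*(11^2 - 1)) = 1 - 2004/1320 = -0.518182.
Step 4: Under H0, t = rho * sqrt((n-2)/(1-rho^2)) = -1.8176 ~ t(9).
Step 5: Two-sided p-value from the t-distribution with 9 df = 0.102492.
Step 6: alpha = 0.05. fail to reject H0.

rho = -0.5182, p = 0.102492, fail to reject H0 at alpha = 0.05.


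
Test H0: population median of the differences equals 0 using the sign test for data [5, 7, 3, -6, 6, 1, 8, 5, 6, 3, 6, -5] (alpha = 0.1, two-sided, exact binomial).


Step 1: Discard zero differences. Original n = 12; n_eff = number of nonzero differences = 12.
Nonzero differences (with sign): +5, +7, +3, -6, +6, +1, +8, +5, +6, +3, +6, -5
Step 2: Count signs: positive = 10, negative = 2.
Step 3: Under H0: P(positive) = 0.5, so the number of positives S ~ Bin(12, 0.5).
Step 4: Two-sided exact p-value = sum of Bin(12,0.5) probabilities at or below the observed probability = 0.038574.
Step 5: alpha = 0.1. reject H0.

n_eff = 12, pos = 10, neg = 2, p = 0.038574, reject H0.


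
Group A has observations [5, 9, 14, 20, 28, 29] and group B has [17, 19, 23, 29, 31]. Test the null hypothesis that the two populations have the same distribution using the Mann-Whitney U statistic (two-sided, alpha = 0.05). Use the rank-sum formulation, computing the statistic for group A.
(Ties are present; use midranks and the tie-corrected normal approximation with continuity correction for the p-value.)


Step 1: Combine and sort all 11 observations; assign midranks.
sorted (value, group): (5,X), (9,X), (14,X), (17,Y), (19,Y), (20,X), (23,Y), (28,X), (29,X), (29,Y), (31,Y)
ranks: 5->1, 9->2, 14->3, 17->4, 19->5, 20->6, 23->7, 28->8, 29->9.5, 29->9.5, 31->11
Step 2: Rank sum for X: R1 = 1 + 2 + 3 + 6 + 8 + 9.5 = 29.5.
Step 3: U_X = R1 - n1(n1+1)/2 = 29.5 - 6*7/2 = 29.5 - 21 = 8.5.
       U_Y = n1*n2 - U_X = 30 - 8.5 = 21.5.
Step 4: Ties are present, so use the tie-corrected normal approximation (with continuity correction) for the p-value.
Step 5: p-value = 0.272229; compare to alpha = 0.05. fail to reject H0.

U_X = 8.5, p = 0.272229, fail to reject H0 at alpha = 0.05.


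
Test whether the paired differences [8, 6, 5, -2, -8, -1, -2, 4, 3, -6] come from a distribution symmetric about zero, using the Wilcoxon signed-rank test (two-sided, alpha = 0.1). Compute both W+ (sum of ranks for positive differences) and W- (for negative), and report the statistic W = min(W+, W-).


Step 1: Drop any zero differences (none here) and take |d_i|.
|d| = [8, 6, 5, 2, 8, 1, 2, 4, 3, 6]
Step 2: Midrank |d_i| (ties get averaged ranks).
ranks: |8|->9.5, |6|->7.5, |5|->6, |2|->2.5, |8|->9.5, |1|->1, |2|->2.5, |4|->5, |3|->4, |6|->7.5
Step 3: Attach original signs; sum ranks with positive sign and with negative sign.
W+ = 9.5 + 7.5 + 6 + 5 + 4 = 32
W- = 2.5 + 9.5 + 1 + 2.5 + 7.5 = 23
(Check: W+ + W- = 55 should equal n(n+1)/2 = 55.)
Step 4: Test statistic W = min(W+, W-) = 23.
Step 5: Ties in |d|, so use the tie-corrected normal approximation.
        E[W] = n(n+1)/4 = 10*11/4 = 27.5.
        Tie groups: |d|=2 (t=2), |d|=6 (t=2), |d|=8 (t=2); sum(t^3 - t) = 18.
        Var[W] = n(n+1)(2n+1)/24 - sum(t^3-t)/48 = 2310/24 - 18/48 = 95.875.
        z = (W - E[W]) / sqrt(Var[W]) = (23 - 27.5) / 9.7916 = -0.4596.
        Two-sided p = 2*Phi(z) = 0.645819.
Step 6: alpha = 0.1. fail to reject H0.

W+ = 32, W- = 23, W = min = 23, p = 0.645819, fail to reject H0.


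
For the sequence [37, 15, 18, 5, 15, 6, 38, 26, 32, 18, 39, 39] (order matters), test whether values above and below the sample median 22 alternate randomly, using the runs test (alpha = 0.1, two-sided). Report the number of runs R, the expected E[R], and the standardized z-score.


Step 1: Compute median = 22; label A = above, B = below.
Labels in order: ABBBBBAAABAA  (n_A = 6, n_B = 6)
Step 2: Count runs R = 5.
Step 3: Under H0 (random ordering), E[R] = 2*n_A*n_B/(n_A+n_B) + 1 = 2*6*6/12 + 1 = 7.0000.
        Var[R] = 2*n_A*n_B*(2*n_A*n_B - n_A - n_B) / ((n_A+n_B)^2 * (n_A+n_B-1)) = 4320/1584 = 2.7273.
        SD[R] = 1.6514.
Step 4: Continuity-corrected z = (R + 0.5 - E[R]) / SD[R] = (5 + 0.5 - 7.0000) / 1.6514 = -0.9083.
Step 5: Two-sided p-value via normal approximation = 2*(1 - Phi(|z|)) = 0.363722.
Step 6: alpha = 0.1. fail to reject H0.

R = 5, z = -0.9083, p = 0.363722, fail to reject H0.


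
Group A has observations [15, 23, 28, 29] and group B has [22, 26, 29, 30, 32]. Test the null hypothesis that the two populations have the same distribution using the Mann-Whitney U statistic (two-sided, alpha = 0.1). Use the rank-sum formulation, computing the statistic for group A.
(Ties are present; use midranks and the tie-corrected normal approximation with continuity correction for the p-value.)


Step 1: Combine and sort all 9 observations; assign midranks.
sorted (value, group): (15,X), (22,Y), (23,X), (26,Y), (28,X), (29,X), (29,Y), (30,Y), (32,Y)
ranks: 15->1, 22->2, 23->3, 26->4, 28->5, 29->6.5, 29->6.5, 30->8, 32->9
Step 2: Rank sum for X: R1 = 1 + 3 + 5 + 6.5 = 15.5.
Step 3: U_X = R1 - n1(n1+1)/2 = 15.5 - 4*5/2 = 15.5 - 10 = 5.5.
       U_Y = n1*n2 - U_X = 20 - 5.5 = 14.5.
Step 4: Ties are present, so use the tie-corrected normal approximation (with continuity correction) for the p-value.
Step 5: p-value = 0.325163; compare to alpha = 0.1. fail to reject H0.

U_X = 5.5, p = 0.325163, fail to reject H0 at alpha = 0.1.


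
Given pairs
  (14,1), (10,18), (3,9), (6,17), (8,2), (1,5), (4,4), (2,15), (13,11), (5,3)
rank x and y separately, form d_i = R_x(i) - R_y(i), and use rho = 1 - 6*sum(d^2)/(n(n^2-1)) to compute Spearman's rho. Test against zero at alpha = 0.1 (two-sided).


Step 1: Rank x and y separately (midranks; no ties here).
rank(x): 14->10, 10->8, 3->3, 6->6, 8->7, 1->1, 4->4, 2->2, 13->9, 5->5
rank(y): 1->1, 18->10, 9->6, 17->9, 2->2, 5->5, 4->4, 15->8, 11->7, 3->3
Step 2: d_i = R_x(i) - R_y(i); compute d_i^2.
  (10-1)^2=81, (8-10)^2=4, (3-6)^2=9, (6-9)^2=9, (7-2)^2=25, (1-5)^2=16, (4-4)^2=0, (2-8)^2=36, (9-7)^2=4, (5-3)^2=4
sum(d^2) = 188.
Step 3: rho = 1 - 6*188 / (10*(10^2 - 1)) = 1 - 1128/990 = -0.139394.
Step 4: Under H0, t = rho * sqrt((n-2)/(1-rho^2)) = -0.3982 ~ t(8).
Step 5: Two-sided p-value from the t-distribution with 8 df = 0.700932.
Step 6: alpha = 0.1. fail to reject H0.

rho = -0.1394, p = 0.700932, fail to reject H0 at alpha = 0.1.


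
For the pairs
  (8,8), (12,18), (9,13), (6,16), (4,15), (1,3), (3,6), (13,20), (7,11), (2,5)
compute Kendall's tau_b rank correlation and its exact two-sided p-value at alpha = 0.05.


Step 1: Enumerate the 45 unordered pairs (i,j) with i<j and classify each by sign(x_j-x_i) * sign(y_j-y_i).
  (1,2):dx=+4,dy=+10->C; (1,3):dx=+1,dy=+5->C; (1,4):dx=-2,dy=+8->D; (1,5):dx=-4,dy=+7->D
  (1,6):dx=-7,dy=-5->C; (1,7):dx=-5,dy=-2->C; (1,8):dx=+5,dy=+12->C; (1,9):dx=-1,dy=+3->D
  (1,10):dx=-6,dy=-3->C; (2,3):dx=-3,dy=-5->C; (2,4):dx=-6,dy=-2->C; (2,5):dx=-8,dy=-3->C
  (2,6):dx=-11,dy=-15->C; (2,7):dx=-9,dy=-12->C; (2,8):dx=+1,dy=+2->C; (2,9):dx=-5,dy=-7->C
  (2,10):dx=-10,dy=-13->C; (3,4):dx=-3,dy=+3->D; (3,5):dx=-5,dy=+2->D; (3,6):dx=-8,dy=-10->C
  (3,7):dx=-6,dy=-7->C; (3,8):dx=+4,dy=+7->C; (3,9):dx=-2,dy=-2->C; (3,10):dx=-7,dy=-8->C
  (4,5):dx=-2,dy=-1->C; (4,6):dx=-5,dy=-13->C; (4,7):dx=-3,dy=-10->C; (4,8):dx=+7,dy=+4->C
  (4,9):dx=+1,dy=-5->D; (4,10):dx=-4,dy=-11->C; (5,6):dx=-3,dy=-12->C; (5,7):dx=-1,dy=-9->C
  (5,8):dx=+9,dy=+5->C; (5,9):dx=+3,dy=-4->D; (5,10):dx=-2,dy=-10->C; (6,7):dx=+2,dy=+3->C
  (6,8):dx=+12,dy=+17->C; (6,9):dx=+6,dy=+8->C; (6,10):dx=+1,dy=+2->C; (7,8):dx=+10,dy=+14->C
  (7,9):dx=+4,dy=+5->C; (7,10):dx=-1,dy=-1->C; (8,9):dx=-6,dy=-9->C; (8,10):dx=-11,dy=-15->C
  (9,10):dx=-5,dy=-6->C
Step 2: C = 38, D = 7, total pairs = 45.
Step 3: tau = (C - D)/(n(n-1)/2) = (38 - 7)/45 = 0.688889.
Step 4: Exact two-sided p-value (enumerate n! = 3628800 permutations of y under H0): p = 0.004687.
Step 5: alpha = 0.05. reject H0.

tau_b = 0.6889 (C=38, D=7), p = 0.004687, reject H0.


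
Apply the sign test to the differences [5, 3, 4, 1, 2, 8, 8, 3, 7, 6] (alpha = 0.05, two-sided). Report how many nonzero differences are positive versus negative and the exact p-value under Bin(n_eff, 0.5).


Step 1: Discard zero differences. Original n = 10; n_eff = number of nonzero differences = 10.
Nonzero differences (with sign): +5, +3, +4, +1, +2, +8, +8, +3, +7, +6
Step 2: Count signs: positive = 10, negative = 0.
Step 3: Under H0: P(positive) = 0.5, so the number of positives S ~ Bin(10, 0.5).
Step 4: Two-sided exact p-value = sum of Bin(10,0.5) probabilities at or below the observed probability = 0.001953.
Step 5: alpha = 0.05. reject H0.

n_eff = 10, pos = 10, neg = 0, p = 0.001953, reject H0.


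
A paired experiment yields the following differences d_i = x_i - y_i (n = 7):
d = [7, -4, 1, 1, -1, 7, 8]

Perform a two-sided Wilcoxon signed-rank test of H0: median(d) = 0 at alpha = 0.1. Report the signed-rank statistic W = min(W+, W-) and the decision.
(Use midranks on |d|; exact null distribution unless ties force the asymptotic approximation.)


Step 1: Drop any zero differences (none here) and take |d_i|.
|d| = [7, 4, 1, 1, 1, 7, 8]
Step 2: Midrank |d_i| (ties get averaged ranks).
ranks: |7|->5.5, |4|->4, |1|->2, |1|->2, |1|->2, |7|->5.5, |8|->7
Step 3: Attach original signs; sum ranks with positive sign and with negative sign.
W+ = 5.5 + 2 + 2 + 5.5 + 7 = 22
W- = 4 + 2 = 6
(Check: W+ + W- = 28 should equal n(n+1)/2 = 28.)
Step 4: Test statistic W = min(W+, W-) = 6.
Step 5: Ties in |d|, so use the tie-corrected normal approximation.
        E[W] = n(n+1)/4 = 7*8/4 = 14.
        Tie groups: |d|=1 (t=3), |d|=7 (t=2); sum(t^3 - t) = 30.
        Var[W] = n(n+1)(2n+1)/24 - sum(t^3-t)/48 = 840/24 - 30/48 = 34.375.
        z = (W - E[W]) / sqrt(Var[W]) = (6 - 14) / 5.8630 = -1.3645.
        Two-sided p = 2*Phi(z) = 0.172415.
Step 6: alpha = 0.1. fail to reject H0.

W+ = 22, W- = 6, W = min = 6, p = 0.172415, fail to reject H0.


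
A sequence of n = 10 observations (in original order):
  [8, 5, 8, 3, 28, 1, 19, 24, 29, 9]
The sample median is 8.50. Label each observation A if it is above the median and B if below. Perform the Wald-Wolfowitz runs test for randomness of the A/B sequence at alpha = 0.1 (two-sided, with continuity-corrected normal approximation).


Step 1: Compute median = 8.50; label A = above, B = below.
Labels in order: BBBBABAAAA  (n_A = 5, n_B = 5)
Step 2: Count runs R = 4.
Step 3: Under H0 (random ordering), E[R] = 2*n_A*n_B/(n_A+n_B) + 1 = 2*5*5/10 + 1 = 6.0000.
        Var[R] = 2*n_A*n_B*(2*n_A*n_B - n_A - n_B) / ((n_A+n_B)^2 * (n_A+n_B-1)) = 2000/900 = 2.2222.
        SD[R] = 1.4907.
Step 4: Continuity-corrected z = (R + 0.5 - E[R]) / SD[R] = (4 + 0.5 - 6.0000) / 1.4907 = -1.0062.
Step 5: Two-sided p-value via normal approximation = 2*(1 - Phi(|z|)) = 0.314305.
Step 6: alpha = 0.1. fail to reject H0.

R = 4, z = -1.0062, p = 0.314305, fail to reject H0.


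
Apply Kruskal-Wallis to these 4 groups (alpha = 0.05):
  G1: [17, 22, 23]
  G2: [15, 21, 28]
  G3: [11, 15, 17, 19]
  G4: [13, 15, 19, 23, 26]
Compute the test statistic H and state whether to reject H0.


Step 1: Combine all N = 15 observations and assign midranks.
sorted (value, group, rank): (11,G3,1), (13,G4,2), (15,G2,4), (15,G3,4), (15,G4,4), (17,G1,6.5), (17,G3,6.5), (19,G3,8.5), (19,G4,8.5), (21,G2,10), (22,G1,11), (23,G1,12.5), (23,G4,12.5), (26,G4,14), (28,G2,15)
Step 2: Sum ranks within each group.
R_1 = 30 (n_1 = 3)
R_2 = 29 (n_2 = 3)
R_3 = 20 (n_3 = 4)
R_4 = 41 (n_4 = 5)
Step 3: H = 12/(N(N+1)) * sum(R_i^2/n_i) - 3(N+1)
     = 12/(15*16) * (30^2/3 + 29^2/3 + 20^2/4 + 41^2/5) - 3*16
     = 0.050000 * 1016.53 - 48
     = 2.826667.
Step 4: Ties present; correction factor C = 1 - 42/(15^3 - 15) = 0.987500. Corrected H = 2.826667 / 0.987500 = 2.862447.
Step 5: Under H0, H ~ chi^2(3); p-value = 0.413323.
Step 6: alpha = 0.05. fail to reject H0.

H = 2.8624, df = 3, p = 0.413323, fail to reject H0.


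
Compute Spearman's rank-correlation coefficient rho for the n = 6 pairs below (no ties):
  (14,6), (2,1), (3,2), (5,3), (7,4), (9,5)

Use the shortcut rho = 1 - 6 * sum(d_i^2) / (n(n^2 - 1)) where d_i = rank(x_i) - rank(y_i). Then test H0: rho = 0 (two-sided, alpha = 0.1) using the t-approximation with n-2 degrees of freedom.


Step 1: Rank x and y separately (midranks; no ties here).
rank(x): 14->6, 2->1, 3->2, 5->3, 7->4, 9->5
rank(y): 6->6, 1->1, 2->2, 3->3, 4->4, 5->5
Step 2: d_i = R_x(i) - R_y(i); compute d_i^2.
  (6-6)^2=0, (1-1)^2=0, (2-2)^2=0, (3-3)^2=0, (4-4)^2=0, (5-5)^2=0
sum(d^2) = 0.
Step 3: rho = 1 - 6*0 / (6*(6^2 - 1)) = 1 - 0/210 = 1.000000.
Step 5: Two-sided p-value from the t-distribution with 4 df = 0.000000.
Step 6: alpha = 0.1. reject H0.

rho = 1.0000, p = 0.000000, reject H0 at alpha = 0.1.


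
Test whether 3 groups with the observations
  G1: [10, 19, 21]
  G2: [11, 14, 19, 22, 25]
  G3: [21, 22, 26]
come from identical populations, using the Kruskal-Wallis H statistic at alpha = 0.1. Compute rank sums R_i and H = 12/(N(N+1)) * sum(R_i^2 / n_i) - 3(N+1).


Step 1: Combine all N = 11 observations and assign midranks.
sorted (value, group, rank): (10,G1,1), (11,G2,2), (14,G2,3), (19,G1,4.5), (19,G2,4.5), (21,G1,6.5), (21,G3,6.5), (22,G2,8.5), (22,G3,8.5), (25,G2,10), (26,G3,11)
Step 2: Sum ranks within each group.
R_1 = 12 (n_1 = 3)
R_2 = 28 (n_2 = 5)
R_3 = 26 (n_3 = 3)
Step 3: H = 12/(N(N+1)) * sum(R_i^2/n_i) - 3(N+1)
     = 12/(11*12) * (12^2/3 + 28^2/5 + 26^2/3) - 3*12
     = 0.090909 * 430.133 - 36
     = 3.103030.
Step 4: Ties present; correction factor C = 1 - 18/(11^3 - 11) = 0.986364. Corrected H = 3.103030 / 0.986364 = 3.145929.
Step 5: Under H0, H ~ chi^2(2); p-value = 0.207429.
Step 6: alpha = 0.1. fail to reject H0.

H = 3.1459, df = 2, p = 0.207429, fail to reject H0.


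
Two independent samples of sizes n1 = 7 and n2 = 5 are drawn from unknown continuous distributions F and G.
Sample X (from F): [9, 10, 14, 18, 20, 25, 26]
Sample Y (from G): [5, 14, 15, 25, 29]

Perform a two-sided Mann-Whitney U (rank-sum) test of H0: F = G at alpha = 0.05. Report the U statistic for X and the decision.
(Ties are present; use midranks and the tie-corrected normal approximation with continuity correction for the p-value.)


Step 1: Combine and sort all 12 observations; assign midranks.
sorted (value, group): (5,Y), (9,X), (10,X), (14,X), (14,Y), (15,Y), (18,X), (20,X), (25,X), (25,Y), (26,X), (29,Y)
ranks: 5->1, 9->2, 10->3, 14->4.5, 14->4.5, 15->6, 18->7, 20->8, 25->9.5, 25->9.5, 26->11, 29->12
Step 2: Rank sum for X: R1 = 2 + 3 + 4.5 + 7 + 8 + 9.5 + 11 = 45.
Step 3: U_X = R1 - n1(n1+1)/2 = 45 - 7*8/2 = 45 - 28 = 17.
       U_Y = n1*n2 - U_X = 35 - 17 = 18.
Step 4: Ties are present, so use the tie-corrected normal approximation (with continuity correction) for the p-value.
Step 5: p-value = 1.000000; compare to alpha = 0.05. fail to reject H0.

U_X = 17, p = 1.000000, fail to reject H0 at alpha = 0.05.


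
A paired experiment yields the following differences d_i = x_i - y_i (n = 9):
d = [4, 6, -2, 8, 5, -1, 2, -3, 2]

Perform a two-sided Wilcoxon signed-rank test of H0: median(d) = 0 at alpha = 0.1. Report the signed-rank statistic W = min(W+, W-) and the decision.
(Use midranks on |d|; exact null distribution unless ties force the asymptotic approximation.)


Step 1: Drop any zero differences (none here) and take |d_i|.
|d| = [4, 6, 2, 8, 5, 1, 2, 3, 2]
Step 2: Midrank |d_i| (ties get averaged ranks).
ranks: |4|->6, |6|->8, |2|->3, |8|->9, |5|->7, |1|->1, |2|->3, |3|->5, |2|->3
Step 3: Attach original signs; sum ranks with positive sign and with negative sign.
W+ = 6 + 8 + 9 + 7 + 3 + 3 = 36
W- = 3 + 1 + 5 = 9
(Check: W+ + W- = 45 should equal n(n+1)/2 = 45.)
Step 4: Test statistic W = min(W+, W-) = 9.
Step 5: Ties in |d|, so use the tie-corrected normal approximation.
        E[W] = n(n+1)/4 = 9*10/4 = 22.5.
        Tie groups: |d|=2 (t=3); sum(t^3 - t) = 24.
        Var[W] = n(n+1)(2n+1)/24 - sum(t^3-t)/48 = 1710/24 - 24/48 = 70.75.
        z = (W - E[W]) / sqrt(Var[W]) = (9 - 22.5) / 8.4113 = -1.6050.
        Two-sided p = 2*Phi(z) = 0.108497.
Step 6: alpha = 0.1. fail to reject H0.

W+ = 36, W- = 9, W = min = 9, p = 0.108497, fail to reject H0.


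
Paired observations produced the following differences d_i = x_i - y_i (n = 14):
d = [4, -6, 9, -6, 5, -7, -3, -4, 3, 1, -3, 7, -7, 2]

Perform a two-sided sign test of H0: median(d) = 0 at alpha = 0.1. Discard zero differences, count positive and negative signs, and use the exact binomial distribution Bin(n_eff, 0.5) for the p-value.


Step 1: Discard zero differences. Original n = 14; n_eff = number of nonzero differences = 14.
Nonzero differences (with sign): +4, -6, +9, -6, +5, -7, -3, -4, +3, +1, -3, +7, -7, +2
Step 2: Count signs: positive = 7, negative = 7.
Step 3: Under H0: P(positive) = 0.5, so the number of positives S ~ Bin(14, 0.5).
Step 4: Two-sided exact p-value = sum of Bin(14,0.5) probabilities at or below the observed probability = 1.000000.
Step 5: alpha = 0.1. fail to reject H0.

n_eff = 14, pos = 7, neg = 7, p = 1.000000, fail to reject H0.


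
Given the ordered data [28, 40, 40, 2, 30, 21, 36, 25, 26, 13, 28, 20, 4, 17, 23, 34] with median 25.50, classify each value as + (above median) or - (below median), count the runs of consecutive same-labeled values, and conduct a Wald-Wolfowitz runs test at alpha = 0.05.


Step 1: Compute median = 25.50; label A = above, B = below.
Labels in order: AAABABABABABBBBA  (n_A = 8, n_B = 8)
Step 2: Count runs R = 11.
Step 3: Under H0 (random ordering), E[R] = 2*n_A*n_B/(n_A+n_B) + 1 = 2*8*8/16 + 1 = 9.0000.
        Var[R] = 2*n_A*n_B*(2*n_A*n_B - n_A - n_B) / ((n_A+n_B)^2 * (n_A+n_B-1)) = 14336/3840 = 3.7333.
        SD[R] = 1.9322.
Step 4: Continuity-corrected z = (R - 0.5 - E[R]) / SD[R] = (11 - 0.5 - 9.0000) / 1.9322 = 0.7763.
Step 5: Two-sided p-value via normal approximation = 2*(1 - Phi(|z|)) = 0.437558.
Step 6: alpha = 0.05. fail to reject H0.

R = 11, z = 0.7763, p = 0.437558, fail to reject H0.


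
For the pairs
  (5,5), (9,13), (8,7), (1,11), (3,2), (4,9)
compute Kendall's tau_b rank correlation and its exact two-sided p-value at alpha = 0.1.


Step 1: Enumerate the 15 unordered pairs (i,j) with i<j and classify each by sign(x_j-x_i) * sign(y_j-y_i).
  (1,2):dx=+4,dy=+8->C; (1,3):dx=+3,dy=+2->C; (1,4):dx=-4,dy=+6->D; (1,5):dx=-2,dy=-3->C
  (1,6):dx=-1,dy=+4->D; (2,3):dx=-1,dy=-6->C; (2,4):dx=-8,dy=-2->C; (2,5):dx=-6,dy=-11->C
  (2,6):dx=-5,dy=-4->C; (3,4):dx=-7,dy=+4->D; (3,5):dx=-5,dy=-5->C; (3,6):dx=-4,dy=+2->D
  (4,5):dx=+2,dy=-9->D; (4,6):dx=+3,dy=-2->D; (5,6):dx=+1,dy=+7->C
Step 2: C = 9, D = 6, total pairs = 15.
Step 3: tau = (C - D)/(n(n-1)/2) = (9 - 6)/15 = 0.200000.
Step 4: Exact two-sided p-value (enumerate n! = 720 permutations of y under H0): p = 0.719444.
Step 5: alpha = 0.1. fail to reject H0.

tau_b = 0.2000 (C=9, D=6), p = 0.719444, fail to reject H0.
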